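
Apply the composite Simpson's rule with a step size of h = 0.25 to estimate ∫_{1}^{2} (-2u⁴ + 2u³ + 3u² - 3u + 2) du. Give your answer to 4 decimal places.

-0.4010

h = (2 − 1)/4 = 0.25.
Nodes u₀,…,u₄ = 1, 1.25, 1.5, 1.75, 2.
f(u) = -2u⁴ + 2u³ + 3u² - 3u + 2: f₀=2, f₁=1.9609375, f₂=0.875, f₃=-2.1015625, f₄=-8.
(h/3)·[f₀ + 4f₁ + 2f₂ + 4f₃ + f₄] = 0.083333·(-4.8125) = -0.4010.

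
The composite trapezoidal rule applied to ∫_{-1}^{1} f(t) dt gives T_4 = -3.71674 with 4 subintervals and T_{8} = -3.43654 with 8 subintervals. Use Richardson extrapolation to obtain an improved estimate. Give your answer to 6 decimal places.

R = (4·T_{8} − T_4) / 3 = (4·(-3.43654) − (-3.71674))/3 = (-10.02942)/3 = -3.343140.

-3.343140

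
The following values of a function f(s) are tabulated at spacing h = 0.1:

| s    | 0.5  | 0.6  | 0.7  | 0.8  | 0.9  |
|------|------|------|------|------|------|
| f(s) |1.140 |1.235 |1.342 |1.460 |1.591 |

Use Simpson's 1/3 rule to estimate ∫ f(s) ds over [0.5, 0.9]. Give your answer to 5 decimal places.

0.53983

h = 0.1, n = 4.
(h/3)·[y₀ + 4y₁ + 2y₂ + 4y₃ + y₄] = 0.033333·(16.195) = 0.53983.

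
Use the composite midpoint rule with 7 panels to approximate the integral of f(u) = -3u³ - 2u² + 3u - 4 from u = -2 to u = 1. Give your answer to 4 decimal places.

-11.3648

h = (1 − (-2))/7 = 0.428571.
Midpoints m₁,…,m₇ = -1.785714, -1.357143, -0.928571, -0.5, -0.071429, 0.357143, 0.785714.
f(m₁)=1.348032, f(m₂)=-4.256195, f(m₃)=-6.108236, f(m₄)=-5.625, f(m₅)=-4.223397, f(m₆)=-3.320335, f(m₇)=-4.332726.
h·[f(m₁) + f(m₂) + f(m₃) + f(m₄) + f(m₅) + f(m₆) + f(m₇)] = 0.428571·(-26.517857) = -11.3648.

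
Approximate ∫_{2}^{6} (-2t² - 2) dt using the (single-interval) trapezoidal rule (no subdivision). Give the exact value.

-168

T = (b−a)/2 · [f(2) + f(6)] = 2·[(-10) + (-74)] = -168.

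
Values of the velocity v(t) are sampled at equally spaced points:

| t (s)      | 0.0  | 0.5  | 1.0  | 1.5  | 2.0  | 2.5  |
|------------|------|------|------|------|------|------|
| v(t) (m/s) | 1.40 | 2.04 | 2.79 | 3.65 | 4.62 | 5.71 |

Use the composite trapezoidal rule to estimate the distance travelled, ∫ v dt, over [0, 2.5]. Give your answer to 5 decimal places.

h = 0.5, n = 5.
(h/2)·[y₀ + 2y₁ + 2y₂ + 2y₃ + 2y₄ + y₅] = 0.25·(33.31) = 8.32750.

8.32750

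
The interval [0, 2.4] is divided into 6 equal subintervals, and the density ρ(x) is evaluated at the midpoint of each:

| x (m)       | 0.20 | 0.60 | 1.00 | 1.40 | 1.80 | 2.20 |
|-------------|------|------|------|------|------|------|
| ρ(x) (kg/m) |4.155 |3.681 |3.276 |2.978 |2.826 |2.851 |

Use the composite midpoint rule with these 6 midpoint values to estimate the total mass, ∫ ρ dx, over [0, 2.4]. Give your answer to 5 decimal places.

h = 0.4, n = 6.
h·[y(m₁) + y(m₂) + y(m₃) + y(m₄) + y(m₅) + y(m₆)] = 0.4·(19.767) = 7.90680.

7.90680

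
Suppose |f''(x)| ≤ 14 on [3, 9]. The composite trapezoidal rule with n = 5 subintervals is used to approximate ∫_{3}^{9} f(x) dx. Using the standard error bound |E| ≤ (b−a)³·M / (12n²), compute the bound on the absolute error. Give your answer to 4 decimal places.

10.0800

|E| ≤ (6)³·14 / (12·5²) = 3024/300 = 10.0800.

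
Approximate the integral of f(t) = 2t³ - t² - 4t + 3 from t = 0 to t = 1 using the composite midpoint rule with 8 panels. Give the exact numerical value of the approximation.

1.1640625

h = (1 − 0)/8 = 0.125.
Midpoints m₁,…,m₈ = 0.0625, 0.1875, 0.3125, 0.4375, 0.5625, 0.6875, 0.8125, 0.9375.
f(m₁)=2.74658203125, f(m₂)=2.22802734375, f(m₃)=1.71337890625, f(m₄)=1.22607421875, f(m₅)=0.78955078125, f(m₆)=0.42724609375, f(m₇)=0.16259765625, f(m₈)=0.01904296875.
h·[f(m₁) + f(m₂) + f(m₃) + f(m₄) + f(m₅) + f(m₆) + f(m₇) + f(m₈)] = 0.125·(9.3125) = 1.1640625.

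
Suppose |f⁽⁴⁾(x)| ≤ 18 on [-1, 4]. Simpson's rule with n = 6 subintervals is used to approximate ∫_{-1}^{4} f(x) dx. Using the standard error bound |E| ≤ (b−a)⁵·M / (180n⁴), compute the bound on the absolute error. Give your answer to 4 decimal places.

|E| ≤ (5)⁵·18 / (180·6⁴) = 56250/233280 = 0.2411.

0.2411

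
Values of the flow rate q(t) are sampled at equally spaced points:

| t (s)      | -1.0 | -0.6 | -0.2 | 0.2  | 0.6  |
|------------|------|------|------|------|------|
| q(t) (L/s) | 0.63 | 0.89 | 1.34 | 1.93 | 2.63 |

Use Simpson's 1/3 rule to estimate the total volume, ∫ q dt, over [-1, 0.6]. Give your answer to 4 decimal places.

2.2960

h = 0.4, n = 4.
(h/3)·[y₀ + 4y₁ + 2y₂ + 4y₃ + y₄] = 0.133333·(17.22) = 2.2960.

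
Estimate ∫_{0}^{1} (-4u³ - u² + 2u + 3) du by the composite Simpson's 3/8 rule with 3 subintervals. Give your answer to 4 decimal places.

h = (1 − 0)/3 = 0.333333.
Nodes u₀,…,u₃ = 0, 0.333333, 0.666667, 1.
f(u) = -4u³ - u² + 2u + 3: f₀=3, f₁=3.407407, f₂=2.703704, f₃=0.
(3h/8)·[f₀ + 3f₁ + 3f₂ + f₃] = 0.125·(21.333333) = 2.6667.

2.6667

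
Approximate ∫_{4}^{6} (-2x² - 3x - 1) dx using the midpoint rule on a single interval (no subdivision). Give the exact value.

M = (b−a)·f(5) = 2·(-66) = -132.

-132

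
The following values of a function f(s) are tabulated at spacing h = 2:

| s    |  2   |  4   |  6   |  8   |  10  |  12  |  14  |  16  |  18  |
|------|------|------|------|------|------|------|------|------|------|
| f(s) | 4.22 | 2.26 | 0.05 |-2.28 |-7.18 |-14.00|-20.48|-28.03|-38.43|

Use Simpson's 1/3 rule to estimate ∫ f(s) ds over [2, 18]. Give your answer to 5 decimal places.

h = 2, n = 8.
(h/3)·[y₀ + 4y₁ + 2y₂ + 4y₃ + 2y₄ + 4y₅ + 2y₆ + 4y₇ + y₈] = 0.666667·(-257.63) = -171.75333.

-171.75333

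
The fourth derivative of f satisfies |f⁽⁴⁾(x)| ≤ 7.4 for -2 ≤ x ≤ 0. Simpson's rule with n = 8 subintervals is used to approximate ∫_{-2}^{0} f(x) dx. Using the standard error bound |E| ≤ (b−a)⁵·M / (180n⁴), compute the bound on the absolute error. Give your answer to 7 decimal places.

0.0003212

|E| ≤ (2)⁵·7.4 / (180·8⁴) = 236.8/737280 = 0.0003212.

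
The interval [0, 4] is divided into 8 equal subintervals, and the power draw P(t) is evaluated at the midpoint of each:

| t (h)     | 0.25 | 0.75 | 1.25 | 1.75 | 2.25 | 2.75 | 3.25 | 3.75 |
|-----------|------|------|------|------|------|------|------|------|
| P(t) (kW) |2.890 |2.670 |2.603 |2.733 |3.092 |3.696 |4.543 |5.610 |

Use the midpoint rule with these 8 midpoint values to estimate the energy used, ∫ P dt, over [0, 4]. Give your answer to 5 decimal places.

h = 0.5, n = 8.
h·[y(m₁) + y(m₂) + y(m₃) + y(m₄) + y(m₅) + y(m₆) + y(m₇) + y(m₈)] = 0.5·(27.837) = 13.91850.

13.91850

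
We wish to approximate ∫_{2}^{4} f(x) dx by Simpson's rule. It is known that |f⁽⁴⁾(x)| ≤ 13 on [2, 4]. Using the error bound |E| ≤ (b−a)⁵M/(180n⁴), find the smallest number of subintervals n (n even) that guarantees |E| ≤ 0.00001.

22

Need 416/(180n⁴) ≤ 0.00001.
n⁴ ≥ 416/(180·0.00001) = 231111 ⇒ n ≥ 21.9258, so the smallest even n is 22. (n must be even for Simpson's rule.)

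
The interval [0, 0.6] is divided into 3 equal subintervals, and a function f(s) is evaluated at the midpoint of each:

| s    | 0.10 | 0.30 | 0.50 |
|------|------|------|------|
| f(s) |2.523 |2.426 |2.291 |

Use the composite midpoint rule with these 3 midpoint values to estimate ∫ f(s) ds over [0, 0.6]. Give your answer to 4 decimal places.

1.4480

h = 0.2, n = 3.
h·[y(m₁) + y(m₂) + y(m₃)] = 0.2·(7.240) = 1.4480.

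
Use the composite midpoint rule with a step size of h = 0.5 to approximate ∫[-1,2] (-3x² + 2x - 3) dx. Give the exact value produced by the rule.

h = (2 − (-1))/6 = 0.5.
Midpoints m₁,…,m₆ = -0.75, -0.25, 0.25, 0.75, 1.25, 1.75.
f(m₁)=-6.1875, f(m₂)=-3.6875, f(m₃)=-2.6875, f(m₄)=-3.1875, f(m₅)=-5.1875, f(m₆)=-8.6875.
h·[f(m₁) + f(m₂) + f(m₃) + f(m₄) + f(m₅) + f(m₆)] = 0.5·(-29.625) = -14.8125.

-14.8125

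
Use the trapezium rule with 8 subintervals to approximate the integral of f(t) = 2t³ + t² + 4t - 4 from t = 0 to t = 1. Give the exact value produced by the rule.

h = (1 − 0)/8 = 0.125.
Nodes t₀,…,t₈ = 0, 0.125, 0.25, 0.375, 0.5, 0.625, 0.75, 0.875, 1.
f(t) = 2t³ + t² + 4t - 4: f₀=-4, f₁=-3.48046875, f₂=-2.90625, f₃=-2.25390625, f₄=-1.5, f₅=-0.62109375, f₆=0.40625, f₇=1.60546875, f₈=3.
(h/2)·[f₀ + 2f₁ + 2f₂ + 2f₃ + 2f₄ + 2f₅ + 2f₆ + 2f₇ + f₈] = 0.0625·(-18.5) = -1.15625.

-1.15625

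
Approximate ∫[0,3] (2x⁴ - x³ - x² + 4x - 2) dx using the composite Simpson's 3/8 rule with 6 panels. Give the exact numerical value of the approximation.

80.0625

h = (3 − 0)/6 = 0.5.
Nodes x₀,…,x₆ = 0, 0.5, 1, 1.5, 2, 2.5, 3.
f(x) = 2x⁴ - x³ - x² + 4x - 2: f₀=-2, f₁=-0.25, f₂=2, f₃=8.5, f₄=26, f₅=64.25, f₆=136.
(3h/8)·[f₀ + 3f₁ + 3f₂ + 2f₃ + 3f₄ + 3f₅ + f₆] = 0.1875·(427) = 80.0625.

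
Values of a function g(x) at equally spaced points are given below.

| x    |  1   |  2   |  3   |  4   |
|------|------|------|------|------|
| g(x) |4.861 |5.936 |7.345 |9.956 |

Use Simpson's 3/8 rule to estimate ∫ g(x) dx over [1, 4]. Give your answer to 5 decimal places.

20.49750

h = 1, n = 3.
(3h/8)·[y₀ + 3y₁ + 3y₂ + y₃] = 0.375·(54.660) = 20.49750.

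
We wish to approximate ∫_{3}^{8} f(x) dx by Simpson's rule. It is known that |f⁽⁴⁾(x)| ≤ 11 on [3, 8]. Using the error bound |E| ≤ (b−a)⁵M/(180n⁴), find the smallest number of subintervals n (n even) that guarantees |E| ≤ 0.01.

12

Need 34375/(180n⁴) ≤ 0.01.
n⁴ ≥ 34375/(180·0.01) = 19097.2 ⇒ n ≥ 11.7555, so the smallest even n is 12. (n must be even for Simpson's rule.)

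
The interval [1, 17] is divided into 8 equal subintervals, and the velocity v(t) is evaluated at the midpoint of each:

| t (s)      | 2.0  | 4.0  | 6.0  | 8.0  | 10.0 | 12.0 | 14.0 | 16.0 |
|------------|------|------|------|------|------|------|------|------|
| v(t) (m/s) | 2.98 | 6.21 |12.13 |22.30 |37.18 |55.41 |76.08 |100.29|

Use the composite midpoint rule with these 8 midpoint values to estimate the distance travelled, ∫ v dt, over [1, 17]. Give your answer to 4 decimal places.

625.1600

h = 2, n = 8.
h·[y(m₁) + y(m₂) + y(m₃) + y(m₄) + y(m₅) + y(m₆) + y(m₇) + y(m₈)] = 2·(312.58) = 625.1600.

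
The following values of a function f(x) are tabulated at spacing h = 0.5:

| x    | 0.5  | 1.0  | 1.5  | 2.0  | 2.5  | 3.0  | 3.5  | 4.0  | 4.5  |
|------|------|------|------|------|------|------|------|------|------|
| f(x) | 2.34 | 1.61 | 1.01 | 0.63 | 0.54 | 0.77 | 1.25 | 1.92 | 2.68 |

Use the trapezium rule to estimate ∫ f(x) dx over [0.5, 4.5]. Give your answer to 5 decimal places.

h = 0.5, n = 8.
(h/2)·[y₀ + 2y₁ + 2y₂ + 2y₃ + 2y₄ + 2y₅ + 2y₆ + 2y₇ + y₈] = 0.25·(20.48) = 5.12000.

5.12000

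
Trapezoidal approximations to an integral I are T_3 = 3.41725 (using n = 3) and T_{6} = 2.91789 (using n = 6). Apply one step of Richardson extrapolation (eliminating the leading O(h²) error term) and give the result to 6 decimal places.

2.751437

R = (4·T_{6} − T_3) / 3 = (4·2.91789 − 3.41725)/3 = (8.25431)/3 = 2.751437.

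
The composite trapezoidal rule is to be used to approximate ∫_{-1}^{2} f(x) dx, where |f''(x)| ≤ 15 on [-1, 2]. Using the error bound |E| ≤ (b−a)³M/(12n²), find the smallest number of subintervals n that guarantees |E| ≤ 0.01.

59

Need 405/(12n²) ≤ 0.01.
n² ≥ 405/(12·0.01) = 3375 ⇒ n ≥ 58.0948, so the smallest n is 59.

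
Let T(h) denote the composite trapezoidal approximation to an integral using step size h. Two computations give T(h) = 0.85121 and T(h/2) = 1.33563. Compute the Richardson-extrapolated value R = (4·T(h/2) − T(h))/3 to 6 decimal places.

1.497103

R = (4·T(h/2) − T(h)) / 3 = (4·1.33563 − 0.85121)/3 = (4.49131)/3 = 1.497103.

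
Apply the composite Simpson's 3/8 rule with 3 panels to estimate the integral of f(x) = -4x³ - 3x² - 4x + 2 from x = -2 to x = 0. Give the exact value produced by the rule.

20

h = (0 − (-2))/3 = 0.666667.
Nodes x₀,…,x₃ = -2, -1.333333, -0.666667, 0.
f(x) = -4x³ - 3x² - 4x + 2: f₀=30, f₁=11.481481, f₂=4.518519, f₃=2.
(3h/8)·[f₀ + 3f₁ + 3f₂ + f₃] = 0.25·(80) = 20.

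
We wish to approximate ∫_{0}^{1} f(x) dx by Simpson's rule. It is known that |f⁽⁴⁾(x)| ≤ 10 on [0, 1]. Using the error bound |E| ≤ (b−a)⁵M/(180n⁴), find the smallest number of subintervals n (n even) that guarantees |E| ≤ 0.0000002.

24

Need 10/(180n⁴) ≤ 0.0000002.
n⁴ ≥ 10/(180·0.0000002) = 277778 ⇒ n ≥ 22.9575, so the smallest even n is 24. (n must be even for Simpson's rule.)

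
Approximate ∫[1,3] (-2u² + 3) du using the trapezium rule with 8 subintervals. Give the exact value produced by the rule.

h = (3 − 1)/8 = 0.25.
Nodes u₀,…,u₈ = 1, 1.25, 1.5, 1.75, 2, 2.25, 2.5, 2.75, 3.
f(u) = -2u² + 3: f₀=1, f₁=-0.125, f₂=-1.5, f₃=-3.125, f₄=-5, f₅=-7.125, f₆=-9.5, f₇=-12.125, f₈=-15.
(h/2)·[f₀ + 2f₁ + 2f₂ + 2f₃ + 2f₄ + 2f₅ + 2f₆ + 2f₇ + f₈] = 0.125·(-91) = -11.375.

-11.375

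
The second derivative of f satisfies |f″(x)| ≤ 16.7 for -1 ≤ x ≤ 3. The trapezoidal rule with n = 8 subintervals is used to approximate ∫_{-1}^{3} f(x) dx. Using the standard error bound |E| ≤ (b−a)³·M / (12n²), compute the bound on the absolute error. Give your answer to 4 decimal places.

|E| ≤ (4)³·16.7 / (12·8²) = 1068.8/768 = 1.3917.

1.3917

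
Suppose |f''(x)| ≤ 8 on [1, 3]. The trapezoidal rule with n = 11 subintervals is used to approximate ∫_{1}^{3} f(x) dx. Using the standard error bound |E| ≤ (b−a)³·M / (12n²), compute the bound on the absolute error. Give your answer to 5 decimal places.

0.04408

|E| ≤ (2)³·8 / (12·11²) = 64/1452 = 0.04408.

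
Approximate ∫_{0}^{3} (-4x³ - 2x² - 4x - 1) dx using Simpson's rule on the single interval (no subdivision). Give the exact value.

-120

S = (b−a)/6 · [f(0) + 4f(1.5) + f(3)] = 0.5·[(-1) + 4·(-25) + (-139)] = -120.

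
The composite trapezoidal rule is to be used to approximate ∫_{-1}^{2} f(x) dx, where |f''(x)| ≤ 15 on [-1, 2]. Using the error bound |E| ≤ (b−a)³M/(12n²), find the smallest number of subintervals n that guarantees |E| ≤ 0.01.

Need 405/(12n²) ≤ 0.01.
n² ≥ 405/(12·0.01) = 3375 ⇒ n ≥ 58.0948, so the smallest n is 59.

59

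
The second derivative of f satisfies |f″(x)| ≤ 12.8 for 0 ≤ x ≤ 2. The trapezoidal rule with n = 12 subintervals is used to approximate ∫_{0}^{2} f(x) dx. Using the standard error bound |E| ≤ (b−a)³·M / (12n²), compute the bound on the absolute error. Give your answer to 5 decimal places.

|E| ≤ (2)³·12.8 / (12·12²) = 102.4/1728 = 0.05926.

0.05926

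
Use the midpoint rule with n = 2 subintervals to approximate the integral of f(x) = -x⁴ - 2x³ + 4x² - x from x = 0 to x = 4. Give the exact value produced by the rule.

h = (4 − 0)/2 = 2.
Midpoints m₁,…,m₂ = 1, 3.
f(m₁)=0, f(m₂)=-102.
h·[f(m₁) + f(m₂)] = 2·(-102) = -204.

-204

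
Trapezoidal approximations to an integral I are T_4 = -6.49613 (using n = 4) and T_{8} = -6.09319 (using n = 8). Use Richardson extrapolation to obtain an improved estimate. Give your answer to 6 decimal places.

R = (4·T_{8} − T_4) / 3 = (4·(-6.09319) − (-6.49613))/3 = (-17.87663)/3 = -5.958877.

-5.958877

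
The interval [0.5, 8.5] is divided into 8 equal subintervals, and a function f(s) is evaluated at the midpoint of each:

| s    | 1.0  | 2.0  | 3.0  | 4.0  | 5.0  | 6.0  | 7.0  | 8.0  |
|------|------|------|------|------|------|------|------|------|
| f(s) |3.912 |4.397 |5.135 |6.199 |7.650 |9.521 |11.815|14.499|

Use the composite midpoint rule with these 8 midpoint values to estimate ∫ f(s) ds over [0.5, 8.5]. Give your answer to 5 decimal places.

63.12800

h = 1, n = 8.
h·[y(m₁) + y(m₂) + y(m₃) + y(m₄) + y(m₅) + y(m₆) + y(m₇) + y(m₈)] = 1·(63.128) = 63.12800.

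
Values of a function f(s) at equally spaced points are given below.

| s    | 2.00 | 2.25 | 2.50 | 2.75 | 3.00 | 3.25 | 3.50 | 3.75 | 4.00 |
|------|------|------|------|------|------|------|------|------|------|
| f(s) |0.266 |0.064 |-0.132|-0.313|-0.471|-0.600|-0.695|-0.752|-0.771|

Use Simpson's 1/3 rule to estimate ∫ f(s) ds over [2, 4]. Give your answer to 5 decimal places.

h = 0.25, n = 8.
(h/3)·[y₀ + 4y₁ + 2y₂ + 4y₃ + 2y₄ + 4y₅ + 2y₆ + 4y₇ + y₈] = 0.083333·(-9.505) = -0.79208.

-0.79208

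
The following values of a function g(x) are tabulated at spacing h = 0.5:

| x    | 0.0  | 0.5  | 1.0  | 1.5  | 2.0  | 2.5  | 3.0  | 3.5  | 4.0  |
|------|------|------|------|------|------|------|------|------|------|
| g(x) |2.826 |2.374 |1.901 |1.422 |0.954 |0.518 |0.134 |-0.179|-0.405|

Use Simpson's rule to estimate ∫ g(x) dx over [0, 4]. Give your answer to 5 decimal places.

h = 0.5, n = 8.
(h/3)·[y₀ + 4y₁ + 2y₂ + 4y₃ + 2y₄ + 4y₅ + 2y₆ + 4y₇ + y₈] = 0.166667·(24.939) = 4.15650.

4.15650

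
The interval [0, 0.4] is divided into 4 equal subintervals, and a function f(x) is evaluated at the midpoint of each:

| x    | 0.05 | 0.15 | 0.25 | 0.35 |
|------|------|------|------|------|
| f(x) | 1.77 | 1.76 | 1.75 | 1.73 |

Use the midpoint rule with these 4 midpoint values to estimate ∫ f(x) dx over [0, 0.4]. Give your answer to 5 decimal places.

h = 0.1, n = 4.
h·[y(m₁) + y(m₂) + y(m₃) + y(m₄)] = 0.1·(7.01) = 0.70100.

0.70100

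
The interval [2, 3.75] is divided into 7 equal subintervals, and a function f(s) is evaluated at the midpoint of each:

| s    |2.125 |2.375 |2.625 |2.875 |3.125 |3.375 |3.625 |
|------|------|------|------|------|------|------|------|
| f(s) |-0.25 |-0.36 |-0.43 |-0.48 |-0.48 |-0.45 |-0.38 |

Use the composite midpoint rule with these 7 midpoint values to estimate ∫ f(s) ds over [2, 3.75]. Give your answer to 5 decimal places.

h = 0.25, n = 7.
h·[y(m₁) + y(m₂) + y(m₃) + y(m₄) + y(m₅) + y(m₆) + y(m₇)] = 0.25·(-2.83) = -0.70750.

-0.70750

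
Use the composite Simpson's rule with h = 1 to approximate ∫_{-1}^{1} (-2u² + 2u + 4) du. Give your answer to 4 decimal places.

h = (1 − (-1))/2 = 1.
Nodes u₀,…,u₂ = -1, 0, 1.
f(u) = -2u² + 2u + 4: f₀=0, f₁=4, f₂=4.
(h/3)·[f₀ + 4f₁ + f₂] = 0.333333·(20) = 6.6667.

6.6667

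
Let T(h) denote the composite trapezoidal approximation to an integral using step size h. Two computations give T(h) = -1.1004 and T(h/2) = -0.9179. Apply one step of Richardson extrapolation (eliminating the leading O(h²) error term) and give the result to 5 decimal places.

R = (4·T(h/2) − T(h)) / 3 = (4·(-0.9179) − (-1.1004))/3 = (-2.5712)/3 = -0.85707.

-0.85707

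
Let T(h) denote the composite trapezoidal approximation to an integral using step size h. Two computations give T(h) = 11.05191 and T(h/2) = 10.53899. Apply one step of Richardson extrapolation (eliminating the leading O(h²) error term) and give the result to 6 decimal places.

10.368017

R = (4·T(h/2) − T(h)) / 3 = (4·10.53899 − 11.05191)/3 = (31.10405)/3 = 10.368017.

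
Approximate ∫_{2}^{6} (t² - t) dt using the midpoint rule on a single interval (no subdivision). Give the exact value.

48

M = (b−a)·f(4) = 4·(12) = 48.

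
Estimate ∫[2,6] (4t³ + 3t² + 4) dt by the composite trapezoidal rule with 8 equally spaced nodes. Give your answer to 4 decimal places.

h = (6 − 2)/7 = 0.571429.
Nodes t₀,…,t₇ = 2, 2.571429, 3.142857, 3.714286, 4.285714, 4.857143, 5.428571, 6.
f(t) = 4t³ + 3t² + 4: f₀=48, f₁=91.848397, f₂=157.807580, f₃=250.355685, f₄=373.970845, f₅=533.131195, f₆=732.314869, f₇=976.
(h/2)·[f₀ + 2f₁ + 2f₂ + 2f₃ + 2f₄ + 2f₅ + 2f₆ + f₇] = 0.285714·(5302.857143) = 1515.1020.

1515.1020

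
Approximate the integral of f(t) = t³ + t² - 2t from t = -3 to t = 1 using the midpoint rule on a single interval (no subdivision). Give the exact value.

M = (b−a)·f(-1) = 4·(2) = 8.

8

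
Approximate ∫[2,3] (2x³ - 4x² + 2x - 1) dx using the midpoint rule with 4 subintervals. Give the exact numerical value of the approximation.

h = (3 − 2)/4 = 0.25.
Midpoints m₁,…,m₄ = 2.125, 2.375, 2.625, 2.875.
f(m₁)=4.37890625, f(m₂)=7.98046875, f(m₃)=12.86328125, f(m₄)=19.21484375.
h·[f(m₁) + f(m₂) + f(m₃) + f(m₄)] = 0.25·(44.4375) = 11.109375.

11.109375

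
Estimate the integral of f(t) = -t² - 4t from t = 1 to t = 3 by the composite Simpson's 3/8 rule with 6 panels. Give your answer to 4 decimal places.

-24.6667

h = (3 − 1)/6 = 0.333333.
Nodes t₀,…,t₆ = 1, 1.333333, 1.666667, 2, 2.333333, 2.666667, 3.
f(t) = -t² - 4t: f₀=-5, f₁=-7.111111, f₂=-9.444444, f₃=-12, f₄=-14.777778, f₅=-17.777778, f₆=-21.
(3h/8)·[f₀ + 3f₁ + 3f₂ + 2f₃ + 3f₄ + 3f₅ + f₆] = 0.125·(-197.333333) = -24.6667.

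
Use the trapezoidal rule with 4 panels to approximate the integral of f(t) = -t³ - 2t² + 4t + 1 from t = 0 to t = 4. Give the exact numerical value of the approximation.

h = (4 − 0)/4 = 1.
Nodes t₀,…,t₄ = 0, 1, 2, 3, 4.
f(t) = -t³ - 2t² + 4t + 1: f₀=1, f₁=2, f₂=-7, f₃=-32, f₄=-79.
(h/2)·[f₀ + 2f₁ + 2f₂ + 2f₃ + f₄] = 0.5·(-152) = -76.

-76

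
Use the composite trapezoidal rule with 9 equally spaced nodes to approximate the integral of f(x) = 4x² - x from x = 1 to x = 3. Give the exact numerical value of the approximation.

30.75

h = (3 − 1)/8 = 0.25.
Nodes x₀,…,x₈ = 1, 1.25, 1.5, 1.75, 2, 2.25, 2.5, 2.75, 3.
f(x) = 4x² - x: f₀=3, f₁=5, f₂=7.5, f₃=10.5, f₄=14, f₅=18, f₆=22.5, f₇=27.5, f₈=33.
(h/2)·[f₀ + 2f₁ + 2f₂ + 2f₃ + 2f₄ + 2f₅ + 2f₆ + 2f₇ + f₈] = 0.125·(246) = 30.75.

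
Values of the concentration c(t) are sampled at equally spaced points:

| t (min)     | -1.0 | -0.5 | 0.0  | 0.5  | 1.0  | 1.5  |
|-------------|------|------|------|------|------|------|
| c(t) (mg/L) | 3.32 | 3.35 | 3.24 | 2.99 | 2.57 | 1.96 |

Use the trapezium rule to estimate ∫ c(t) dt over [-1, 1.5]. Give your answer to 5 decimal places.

h = 0.5, n = 5.
(h/2)·[y₀ + 2y₁ + 2y₂ + 2y₃ + 2y₄ + y₅] = 0.25·(29.58) = 7.39500.

7.39500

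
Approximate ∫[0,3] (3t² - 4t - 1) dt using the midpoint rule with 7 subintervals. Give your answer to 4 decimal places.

h = (3 − 0)/7 = 0.428571.
Midpoints m₁,…,m₇ = 0.214286, 0.642857, 1.071429, 1.5, 1.928571, 2.357143, 2.785714.
f(m₁)=-1.719388, f(m₂)=-2.331633, f(m₃)=-1.841837, f(m₄)=-0.25, f(m₅)=2.443878, f(m₆)=6.239796, f(m₇)=11.137755.
h·[f(m₁) + f(m₂) + f(m₃) + f(m₄) + f(m₅) + f(m₆) + f(m₇)] = 0.428571·(13.678571) = 5.8622.

5.8622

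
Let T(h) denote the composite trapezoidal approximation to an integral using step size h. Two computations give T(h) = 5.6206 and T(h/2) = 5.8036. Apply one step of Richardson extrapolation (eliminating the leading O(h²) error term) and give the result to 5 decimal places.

5.86460

R = (4·T(h/2) − T(h)) / 3 = (4·5.8036 − 5.6206)/3 = (17.5938)/3 = 5.86460.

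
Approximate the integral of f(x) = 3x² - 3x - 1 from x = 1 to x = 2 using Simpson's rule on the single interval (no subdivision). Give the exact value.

S = (b−a)/6 · [f(1) + 4f(1.5) + f(2)] = 0.166667·[(-1) + 4·1.25 + 5] = 1.5.

1.5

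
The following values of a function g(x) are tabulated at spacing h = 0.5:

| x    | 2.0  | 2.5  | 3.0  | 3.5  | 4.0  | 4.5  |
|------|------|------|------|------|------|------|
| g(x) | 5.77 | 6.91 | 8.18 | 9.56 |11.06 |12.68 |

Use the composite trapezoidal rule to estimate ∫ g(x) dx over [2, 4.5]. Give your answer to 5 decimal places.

h = 0.5, n = 5.
(h/2)·[y₀ + 2y₁ + 2y₂ + 2y₃ + 2y₄ + y₅] = 0.25·(89.87) = 22.46750.

22.46750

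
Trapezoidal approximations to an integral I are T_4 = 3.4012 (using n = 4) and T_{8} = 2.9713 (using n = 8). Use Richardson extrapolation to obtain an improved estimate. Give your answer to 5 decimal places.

R = (4·T_{8} − T_4) / 3 = (4·2.9713 − 3.4012)/3 = (8.4840)/3 = 2.82800.

2.82800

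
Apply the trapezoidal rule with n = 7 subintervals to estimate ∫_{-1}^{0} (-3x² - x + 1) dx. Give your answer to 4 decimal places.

0.4898

h = (0 − (-1))/7 = 0.142857.
Nodes x₀,…,x₇ = -1, -0.857143, -0.714286, -0.571429, -0.428571, -0.285714, -0.142857, 0.
f(x) = -3x² - x + 1: f₀=-1, f₁=-0.346939, f₂=0.183673, f₃=0.591837, f₄=0.877551, f₅=1.040816, f₆=1.081633, f₇=1.
(h/2)·[f₀ + 2f₁ + 2f₂ + 2f₃ + 2f₄ + 2f₅ + 2f₆ + f₇] = 0.071429·(6.857143) = 0.4898.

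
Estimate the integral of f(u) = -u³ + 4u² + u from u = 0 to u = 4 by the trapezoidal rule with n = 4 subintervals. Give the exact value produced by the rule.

h = (4 − 0)/4 = 1.
Nodes u₀,…,u₄ = 0, 1, 2, 3, 4.
f(u) = -u³ + 4u² + u: f₀=0, f₁=4, f₂=10, f₃=12, f₄=4.
(h/2)·[f₀ + 2f₁ + 2f₂ + 2f₃ + f₄] = 0.5·(56) = 28.

28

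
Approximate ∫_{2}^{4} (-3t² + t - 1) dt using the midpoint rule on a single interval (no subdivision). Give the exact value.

M = (b−a)·f(3) = 2·(-25) = -50.

-50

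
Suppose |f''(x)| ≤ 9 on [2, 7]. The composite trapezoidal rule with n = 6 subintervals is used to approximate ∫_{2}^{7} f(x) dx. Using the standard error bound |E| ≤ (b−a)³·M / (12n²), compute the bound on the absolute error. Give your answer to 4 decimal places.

|E| ≤ (5)³·9 / (12·6²) = 1125/432 = 2.6042.

2.6042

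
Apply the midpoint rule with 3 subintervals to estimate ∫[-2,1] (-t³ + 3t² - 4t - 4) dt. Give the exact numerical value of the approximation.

5.625

h = (1 − (-2))/3 = 1.
Midpoints m₁,…,m₃ = -1.5, -0.5, 0.5.
f(m₁)=12.125, f(m₂)=-1.125, f(m₃)=-5.375.
h·[f(m₁) + f(m₂) + f(m₃)] = 1·(5.625) = 5.625.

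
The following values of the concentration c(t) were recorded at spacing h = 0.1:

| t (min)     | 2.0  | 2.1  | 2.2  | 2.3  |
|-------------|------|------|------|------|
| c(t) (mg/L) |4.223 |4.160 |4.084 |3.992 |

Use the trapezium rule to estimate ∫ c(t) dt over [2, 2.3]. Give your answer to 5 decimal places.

h = 0.1, n = 3.
(h/2)·[y₀ + 2y₁ + 2y₂ + y₃] = 0.05·(24.703) = 1.23515.

1.23515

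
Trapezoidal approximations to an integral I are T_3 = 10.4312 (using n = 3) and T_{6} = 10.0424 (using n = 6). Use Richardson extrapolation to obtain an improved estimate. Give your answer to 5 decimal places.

R = (4·T_{6} − T_3) / 3 = (4·10.0424 − 10.4312)/3 = (29.7384)/3 = 9.91280.

9.91280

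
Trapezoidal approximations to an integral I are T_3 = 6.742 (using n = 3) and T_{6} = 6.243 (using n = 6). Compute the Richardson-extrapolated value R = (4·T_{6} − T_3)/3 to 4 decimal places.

R = (4·T_{6} − T_3) / 3 = (4·6.243 − 6.742)/3 = (18.230)/3 = 6.0767.

6.0767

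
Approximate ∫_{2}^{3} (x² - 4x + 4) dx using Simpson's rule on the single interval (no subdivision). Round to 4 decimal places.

S = (b−a)/6 · [f(2) + 4f(2.5) + f(3)] = 0.166667·[0 + 4·0.25 + 1] = 0.3333.

0.3333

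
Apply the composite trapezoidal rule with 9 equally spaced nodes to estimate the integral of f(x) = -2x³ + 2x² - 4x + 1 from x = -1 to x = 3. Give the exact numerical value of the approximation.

h = (3 − (-1))/8 = 0.5.
Nodes x₀,…,x₈ = -1, -0.5, 0, 0.5, 1, 1.5, 2, 2.5, 3.
f(x) = -2x³ + 2x² - 4x + 1: f₀=9, f₁=3.75, f₂=1, f₃=-0.75, f₄=-3, f₅=-7.25, f₆=-15, f₇=-27.75, f₈=-47.
(h/2)·[f₀ + 2f₁ + 2f₂ + 2f₃ + 2f₄ + 2f₅ + 2f₆ + 2f₇ + f₈] = 0.25·(-136) = -34.

-34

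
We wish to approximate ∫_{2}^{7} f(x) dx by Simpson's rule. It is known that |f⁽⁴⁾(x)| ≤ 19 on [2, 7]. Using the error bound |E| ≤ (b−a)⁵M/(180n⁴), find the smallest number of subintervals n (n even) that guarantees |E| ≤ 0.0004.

32

Need 59375/(180n⁴) ≤ 0.0004.
n⁴ ≥ 59375/(180·0.0004) = 824653 ⇒ n ≥ 30.1348, so the smallest even n is 32. (n must be even for Simpson's rule.)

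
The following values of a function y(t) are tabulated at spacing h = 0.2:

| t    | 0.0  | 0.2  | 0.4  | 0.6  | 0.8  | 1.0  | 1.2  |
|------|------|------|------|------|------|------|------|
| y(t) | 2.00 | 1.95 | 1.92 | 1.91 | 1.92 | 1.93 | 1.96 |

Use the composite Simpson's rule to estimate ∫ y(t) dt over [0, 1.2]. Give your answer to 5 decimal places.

2.32000

h = 0.2, n = 6.
(h/3)·[y₀ + 4y₁ + 2y₂ + 4y₃ + 2y₄ + 4y₅ + y₆] = 0.066667·(34.80) = 2.32000.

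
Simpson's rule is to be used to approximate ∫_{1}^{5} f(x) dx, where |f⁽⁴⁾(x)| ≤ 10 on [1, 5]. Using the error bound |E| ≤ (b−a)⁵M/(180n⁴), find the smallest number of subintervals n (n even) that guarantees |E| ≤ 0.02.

Need 10240/(180n⁴) ≤ 0.02.
n⁴ ≥ 10240/(180·0.02) = 2844.44 ⇒ n ≥ 7.3030, so the smallest even n is 8. (n must be even for Simpson's rule.)

8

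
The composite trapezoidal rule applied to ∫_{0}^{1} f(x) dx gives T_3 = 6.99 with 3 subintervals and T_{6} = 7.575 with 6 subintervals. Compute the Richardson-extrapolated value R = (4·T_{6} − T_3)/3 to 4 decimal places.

R = (4·T_{6} − T_3) / 3 = (4·7.575 − 6.99)/3 = (23.310)/3 = 7.7700.

7.7700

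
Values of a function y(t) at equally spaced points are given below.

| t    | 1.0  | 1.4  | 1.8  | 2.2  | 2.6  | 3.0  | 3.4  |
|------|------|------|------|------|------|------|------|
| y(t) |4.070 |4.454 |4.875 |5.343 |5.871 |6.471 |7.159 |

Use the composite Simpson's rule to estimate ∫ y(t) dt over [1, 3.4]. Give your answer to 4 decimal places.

h = 0.4, n = 6.
(h/3)·[y₀ + 4y₁ + 2y₂ + 4y₃ + 2y₄ + 4y₅ + y₆] = 0.133333·(97.793) = 13.0391.

13.0391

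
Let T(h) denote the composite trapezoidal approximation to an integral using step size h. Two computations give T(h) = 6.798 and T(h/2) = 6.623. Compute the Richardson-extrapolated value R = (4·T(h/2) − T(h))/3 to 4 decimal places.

R = (4·T(h/2) − T(h)) / 3 = (4·6.623 − 6.798)/3 = (19.694)/3 = 6.5647.

6.5647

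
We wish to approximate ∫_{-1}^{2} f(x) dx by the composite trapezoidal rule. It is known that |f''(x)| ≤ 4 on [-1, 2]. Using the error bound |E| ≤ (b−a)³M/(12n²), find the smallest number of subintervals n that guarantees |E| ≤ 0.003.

55

Need 108/(12n²) ≤ 0.003.
n² ≥ 108/(12·0.003) = 3000 ⇒ n ≥ 54.7723, so the smallest n is 55.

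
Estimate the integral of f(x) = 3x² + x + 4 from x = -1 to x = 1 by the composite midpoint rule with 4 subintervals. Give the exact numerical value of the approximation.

9.875

h = (1 − (-1))/4 = 0.5.
Midpoints m₁,…,m₄ = -0.75, -0.25, 0.25, 0.75.
f(m₁)=4.9375, f(m₂)=3.9375, f(m₃)=4.4375, f(m₄)=6.4375.
h·[f(m₁) + f(m₂) + f(m₃) + f(m₄)] = 0.5·(19.75) = 9.875.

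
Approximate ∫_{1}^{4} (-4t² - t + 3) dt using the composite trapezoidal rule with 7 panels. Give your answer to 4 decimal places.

h = (4 − 1)/7 = 0.428571.
Nodes t₀,…,t₇ = 1, 1.428571, 1.857143, 2.285714, 2.714286, 3.142857, 3.571429, 4.
f(t) = -4t² - t + 3: f₀=-2, f₁=-6.591837, f₂=-12.653061, f₃=-20.183673, f₄=-29.183673, f₅=-39.653061, f₆=-51.591837, f₇=-65.
(h/2)·[f₀ + 2f₁ + 2f₂ + 2f₃ + 2f₄ + 2f₅ + 2f₆ + f₇] = 0.214286·(-386.714286) = -82.8673.

-82.8673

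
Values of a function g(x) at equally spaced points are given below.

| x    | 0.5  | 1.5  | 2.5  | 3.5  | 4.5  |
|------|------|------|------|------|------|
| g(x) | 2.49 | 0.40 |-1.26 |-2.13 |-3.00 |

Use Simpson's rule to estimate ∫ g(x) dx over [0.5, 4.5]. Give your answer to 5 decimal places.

-3.31667

h = 1, n = 4.
(h/3)·[y₀ + 4y₁ + 2y₂ + 4y₃ + y₄] = 0.333333·(-9.95) = -3.31667.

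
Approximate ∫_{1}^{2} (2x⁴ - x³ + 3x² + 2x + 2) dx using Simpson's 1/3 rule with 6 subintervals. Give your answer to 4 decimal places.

h = (2 − 1)/6 = 0.166667.
Nodes x₀,…,x₆ = 1, 1.166667, 1.333333, 1.5, 1.666667, 1.833333, 2.
f(x) = 2x⁴ - x³ + 3x² + 2x + 2: f₀=8, f₁=10.533951, f₂=13.950617, f₃=18.5, f₄=24.469136, f₅=32.182099, f₆=42.
(h/3)·[f₀ + 4f₁ + 2f₂ + 4f₃ + 2f₄ + 4f₅ + f₆] = 0.055556·(371.703704) = 20.6502.

20.6502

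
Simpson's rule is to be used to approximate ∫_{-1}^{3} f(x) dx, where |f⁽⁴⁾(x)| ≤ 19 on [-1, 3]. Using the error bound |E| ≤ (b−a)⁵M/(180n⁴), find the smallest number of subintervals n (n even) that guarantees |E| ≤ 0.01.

12

Need 19456/(180n⁴) ≤ 0.01.
n⁴ ≥ 19456/(180·0.01) = 10808.9 ⇒ n ≥ 10.1964, so the smallest even n is 12. (n must be even for Simpson's rule.)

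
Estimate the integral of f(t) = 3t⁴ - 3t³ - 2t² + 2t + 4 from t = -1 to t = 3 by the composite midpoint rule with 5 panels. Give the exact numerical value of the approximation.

h = (3 − (-1))/5 = 0.8.
Midpoints m₁,…,m₅ = -0.6, 0.2, 1, 1.8, 2.6.
f(m₁)=3.1168, f(m₂)=4.3008, f(m₃)=4, f(m₄)=15.1168, f(m₅)=80.0448.
h·[f(m₁) + f(m₂) + f(m₃) + f(m₄) + f(m₅)] = 0.8·(106.5792) = 85.26336.

85.26336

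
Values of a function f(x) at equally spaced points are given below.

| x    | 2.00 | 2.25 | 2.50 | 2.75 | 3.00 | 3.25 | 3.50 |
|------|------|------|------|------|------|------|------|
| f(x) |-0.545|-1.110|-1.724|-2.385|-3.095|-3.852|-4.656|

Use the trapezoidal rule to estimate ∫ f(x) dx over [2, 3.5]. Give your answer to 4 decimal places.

h = 0.25, n = 6.
(h/2)·[y₀ + 2y₁ + 2y₂ + 2y₃ + 2y₄ + 2y₅ + y₆] = 0.125·(-29.533) = -3.6916.

-3.6916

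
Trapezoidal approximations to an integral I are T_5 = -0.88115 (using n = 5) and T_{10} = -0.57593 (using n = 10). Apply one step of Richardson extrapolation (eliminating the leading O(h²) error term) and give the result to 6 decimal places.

R = (4·T_{10} − T_5) / 3 = (4·(-0.57593) − (-0.88115))/3 = (-1.42257)/3 = -0.474190.

-0.474190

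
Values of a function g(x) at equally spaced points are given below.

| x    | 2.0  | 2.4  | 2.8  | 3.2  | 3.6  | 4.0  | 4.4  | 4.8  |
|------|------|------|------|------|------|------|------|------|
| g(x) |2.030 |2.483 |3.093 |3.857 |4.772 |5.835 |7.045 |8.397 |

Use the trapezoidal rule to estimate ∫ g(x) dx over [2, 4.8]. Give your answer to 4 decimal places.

h = 0.4, n = 7.
(h/2)·[y₀ + 2y₁ + 2y₂ + 2y₃ + 2y₄ + 2y₅ + 2y₆ + y₇] = 0.2·(64.597) = 12.9194.

12.9194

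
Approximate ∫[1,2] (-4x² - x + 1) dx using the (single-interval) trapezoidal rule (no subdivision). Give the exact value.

-10.5

T = (b−a)/2 · [f(1) + f(2)] = 0.5·[(-4) + (-17)] = -10.5.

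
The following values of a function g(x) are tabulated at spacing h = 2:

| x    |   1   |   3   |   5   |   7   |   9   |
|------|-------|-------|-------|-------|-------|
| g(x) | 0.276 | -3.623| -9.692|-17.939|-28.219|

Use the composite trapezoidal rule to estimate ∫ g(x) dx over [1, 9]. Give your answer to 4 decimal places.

h = 2, n = 4.
(h/2)·[y₀ + 2y₁ + 2y₂ + 2y₃ + y₄] = 1·(-90.451) = -90.4510.

-90.4510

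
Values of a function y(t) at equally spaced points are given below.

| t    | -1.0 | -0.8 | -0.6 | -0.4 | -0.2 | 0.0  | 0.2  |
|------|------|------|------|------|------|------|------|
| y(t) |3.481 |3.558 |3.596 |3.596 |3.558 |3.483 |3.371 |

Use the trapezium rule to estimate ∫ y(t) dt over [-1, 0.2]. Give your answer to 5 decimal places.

4.24340

h = 0.2, n = 6.
(h/2)·[y₀ + 2y₁ + 2y₂ + 2y₃ + 2y₄ + 2y₅ + y₆] = 0.1·(42.434) = 4.24340.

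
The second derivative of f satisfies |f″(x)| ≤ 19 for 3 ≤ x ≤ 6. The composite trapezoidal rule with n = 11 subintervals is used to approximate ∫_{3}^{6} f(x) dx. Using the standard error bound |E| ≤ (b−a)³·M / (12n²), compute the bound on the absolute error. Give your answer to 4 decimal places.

0.3533

|E| ≤ (3)³·19 / (12·11²) = 513/1452 = 0.3533.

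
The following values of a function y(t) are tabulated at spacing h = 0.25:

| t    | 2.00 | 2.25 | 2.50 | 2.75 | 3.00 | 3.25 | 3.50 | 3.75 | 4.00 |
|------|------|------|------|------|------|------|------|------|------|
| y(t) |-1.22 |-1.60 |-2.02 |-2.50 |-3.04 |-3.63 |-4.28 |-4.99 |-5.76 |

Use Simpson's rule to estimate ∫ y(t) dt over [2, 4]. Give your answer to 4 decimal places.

-6.3783

h = 0.25, n = 8.
(h/3)·[y₀ + 4y₁ + 2y₂ + 4y₃ + 2y₄ + 4y₅ + 2y₆ + 4y₇ + y₈] = 0.083333·(-76.54) = -6.3783.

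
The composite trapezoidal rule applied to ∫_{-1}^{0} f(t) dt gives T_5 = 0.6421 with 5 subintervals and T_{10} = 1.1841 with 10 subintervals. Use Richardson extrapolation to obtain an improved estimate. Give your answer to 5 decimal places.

1.36477

R = (4·T_{10} − T_5) / 3 = (4·1.1841 − 0.6421)/3 = (4.0943)/3 = 1.36477.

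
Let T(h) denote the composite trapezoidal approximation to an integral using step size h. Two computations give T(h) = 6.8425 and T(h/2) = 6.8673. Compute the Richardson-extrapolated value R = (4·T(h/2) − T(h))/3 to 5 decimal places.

R = (4·T(h/2) − T(h)) / 3 = (4·6.8673 − 6.8425)/3 = (20.6267)/3 = 6.87557.

6.87557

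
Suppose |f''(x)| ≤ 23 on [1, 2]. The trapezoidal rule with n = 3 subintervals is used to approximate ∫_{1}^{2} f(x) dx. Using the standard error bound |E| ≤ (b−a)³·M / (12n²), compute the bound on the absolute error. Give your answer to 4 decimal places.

|E| ≤ (1)³·23 / (12·3²) = 23/108 = 0.2130.

0.2130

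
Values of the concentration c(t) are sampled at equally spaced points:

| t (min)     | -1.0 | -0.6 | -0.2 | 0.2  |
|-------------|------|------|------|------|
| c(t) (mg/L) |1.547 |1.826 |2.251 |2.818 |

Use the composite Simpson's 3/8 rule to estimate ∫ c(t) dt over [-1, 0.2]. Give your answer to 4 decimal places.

h = 0.4, n = 3.
(3h/8)·[y₀ + 3y₁ + 3y₂ + y₃] = 0.15·(16.596) = 2.4894.

2.4894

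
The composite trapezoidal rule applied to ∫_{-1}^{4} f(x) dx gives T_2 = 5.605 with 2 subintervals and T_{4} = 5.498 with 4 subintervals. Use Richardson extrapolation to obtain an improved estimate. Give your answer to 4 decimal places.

R = (4·T_{4} − T_2) / 3 = (4·5.498 − 5.605)/3 = (16.387)/3 = 5.4623.

5.4623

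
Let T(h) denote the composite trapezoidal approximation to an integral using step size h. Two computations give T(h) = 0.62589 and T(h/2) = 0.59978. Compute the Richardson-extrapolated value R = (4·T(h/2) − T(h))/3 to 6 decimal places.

0.591077

R = (4·T(h/2) − T(h)) / 3 = (4·0.59978 − 0.62589)/3 = (1.77323)/3 = 0.591077.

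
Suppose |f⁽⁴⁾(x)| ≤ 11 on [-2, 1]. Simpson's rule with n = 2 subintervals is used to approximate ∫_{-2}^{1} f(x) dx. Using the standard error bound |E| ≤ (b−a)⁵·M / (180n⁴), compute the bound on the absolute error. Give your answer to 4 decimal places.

|E| ≤ (3)⁵·11 / (180·2⁴) = 2673/2880 = 0.9281.

0.9281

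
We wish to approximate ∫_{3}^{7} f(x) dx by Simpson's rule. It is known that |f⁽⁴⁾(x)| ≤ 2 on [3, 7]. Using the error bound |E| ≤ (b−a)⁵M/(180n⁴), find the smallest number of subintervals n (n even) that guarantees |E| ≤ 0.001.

12

Need 2048/(180n⁴) ≤ 0.001.
n⁴ ≥ 2048/(180·0.001) = 11377.8 ⇒ n ≥ 10.3280, so the smallest even n is 12. (n must be even for Simpson's rule.)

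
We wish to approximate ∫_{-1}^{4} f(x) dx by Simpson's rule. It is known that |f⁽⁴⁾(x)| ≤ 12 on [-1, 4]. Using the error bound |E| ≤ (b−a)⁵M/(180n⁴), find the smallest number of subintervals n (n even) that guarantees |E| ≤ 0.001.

22

Need 37500/(180n⁴) ≤ 0.001.
n⁴ ≥ 37500/(180·0.001) = 208333 ⇒ n ≥ 21.3644, so the smallest even n is 22. (n must be even for Simpson's rule.)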